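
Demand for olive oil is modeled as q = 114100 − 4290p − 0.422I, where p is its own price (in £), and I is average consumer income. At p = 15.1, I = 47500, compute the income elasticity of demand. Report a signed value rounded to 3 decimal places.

-0.685

At the given values, q = 114100 − 4290(15.1) − 0.422(47500) = 29276.
∂q/∂I = -0.422.
E = (-0.422) × (47500/29276) = -0.68469…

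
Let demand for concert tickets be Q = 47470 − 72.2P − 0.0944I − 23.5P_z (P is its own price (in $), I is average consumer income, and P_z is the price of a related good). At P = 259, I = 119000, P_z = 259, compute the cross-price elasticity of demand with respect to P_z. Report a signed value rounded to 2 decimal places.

-0.53

At the given values, Q = 47470 − 72.2(259) − 0.0944(119000) − 23.5(259) = 11450.1.
∂Q/∂P_z = -23.5.
E = (-23.5) × (259/11450.1) = -0.5315…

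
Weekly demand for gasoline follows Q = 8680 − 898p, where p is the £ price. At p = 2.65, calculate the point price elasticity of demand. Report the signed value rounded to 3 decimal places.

-0.378

dQ/dp = −898. At p = 2.65, Q = 8680 − 898(2.65) = 6300.3.
Ed = (dQ/dp)·(p/Q) = −898 × (2.65/6300.3) = -0.37771…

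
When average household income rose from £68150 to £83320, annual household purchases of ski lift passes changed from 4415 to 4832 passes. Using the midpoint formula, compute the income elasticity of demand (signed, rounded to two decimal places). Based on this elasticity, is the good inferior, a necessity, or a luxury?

%ΔQ = (4832 − 4415)/[( 4415 + 4832)/2] = 417/4623.5 = 0.090191…
%ΔIncome = (83320 − 68150)/[( 68150 + 83320)/2] = 15170/75735 = 0.200303…
E_income = (417/4623.5) / (15170/75735) = 0.4502…
0 < E_income < 1 ⇒ normal good, necessity.

0.45; necessity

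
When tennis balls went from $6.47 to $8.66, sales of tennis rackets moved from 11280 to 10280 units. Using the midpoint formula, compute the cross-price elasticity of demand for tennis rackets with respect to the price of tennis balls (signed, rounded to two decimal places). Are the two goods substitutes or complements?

-0.32; complements

%ΔQ_{tennis rackets} = (10280 − 11280)/avg = -1000/10780 = -0.092764…
%ΔP_{tennis balls} = (8.66 − 6.47)/avg = 2.19/7.565 = 0.289491…
E_cross = (-1000/10780) / (2.19/7.565) = -0.3204…
E_cross < 0 ⇒ the goods are complements.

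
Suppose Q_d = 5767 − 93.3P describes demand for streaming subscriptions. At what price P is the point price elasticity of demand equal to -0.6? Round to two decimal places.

23.18

Ed = −93.3P/(5767 − 93.3P). Set this equal to -0.6:
93.3P = 0.6·(5767 − 93.3P) ⇒ 93.3P(1 + 0.6) = 0.6·5767
P = 0.6·5767 / (93.3·1.6) = 23.1792…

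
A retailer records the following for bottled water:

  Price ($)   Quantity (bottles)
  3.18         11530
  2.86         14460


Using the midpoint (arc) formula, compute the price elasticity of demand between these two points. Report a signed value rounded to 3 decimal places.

%ΔQ = (14460 − 11530) / [(11530 + 14460)/2] = 2930/12995 = 0.225471…
%ΔP = (2.86 − 3.18) / [(3.18 + 2.86)/2] = -0.32/3.02 = -0.105960…
Arc Ed = %ΔQ / %ΔP = (2930/12995) / (-0.32/3.02) = -2.12788…

-2.128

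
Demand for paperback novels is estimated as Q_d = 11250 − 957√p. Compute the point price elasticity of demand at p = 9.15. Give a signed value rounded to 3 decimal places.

-0.173

dQ_d/dp = −957/(2√p) = -158.187. At p = 9.15, Q_d = 8355.17.
Ed = (dQ_d/dp)·(p/Q_d) = (-158.187) × (9.15/8355.17) = -0.17323…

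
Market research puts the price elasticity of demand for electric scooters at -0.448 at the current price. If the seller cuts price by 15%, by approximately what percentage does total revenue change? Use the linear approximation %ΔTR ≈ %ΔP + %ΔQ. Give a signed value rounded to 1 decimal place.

%ΔQ ≈ Ed × %ΔP = (-0.448) × (-15%) = +6.7200%
%ΔTR ≈ %ΔP + %ΔQ = (-15%) + (+6.7200%) = -8.2800%

-8.3%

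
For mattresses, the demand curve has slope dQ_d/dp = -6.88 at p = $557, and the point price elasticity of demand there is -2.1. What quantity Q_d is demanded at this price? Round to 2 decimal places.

1824.84

Ed = (dQ_d/dp)·(p/Q_d) ⇒ Q_d = (dQ_d/dp)·p/Ed = (-6.88)·557/(-2.1) = 1824.8380…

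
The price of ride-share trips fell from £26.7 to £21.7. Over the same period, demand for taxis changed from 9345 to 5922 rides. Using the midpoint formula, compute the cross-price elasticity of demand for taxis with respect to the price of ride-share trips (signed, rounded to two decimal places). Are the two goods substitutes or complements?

2.17; substitutes

%ΔQ_{taxis} = (5922 − 9345)/avg = -3423/7633.5 = -0.448418…
%ΔP_{ride-share trips} = (21.7 − 26.7)/avg = -5/24.2 = -0.206611…
E_cross = (-3423/7633.5) / (-5/24.2) = 2.1703…
E_cross > 0 ⇒ the goods are substitutes.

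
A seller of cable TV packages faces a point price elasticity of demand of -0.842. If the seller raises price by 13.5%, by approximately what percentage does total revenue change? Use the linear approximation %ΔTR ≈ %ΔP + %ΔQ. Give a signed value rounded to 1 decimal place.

+2.1%

%ΔQ ≈ Ed × %ΔP = (-0.842) × (+13.5%) = -11.3670%
%ΔTR ≈ %ΔP + %ΔQ = (+13.5%) + (-11.3670%) = +2.1330%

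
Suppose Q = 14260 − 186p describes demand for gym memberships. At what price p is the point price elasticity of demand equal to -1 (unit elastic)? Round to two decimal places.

Ed = −186p/(14260 − 186p). Set this equal to -1:
186p = 1·(14260 − 186p) ⇒ 186p(1 + 1) = 1·14260
p = 1·14260 / (186·2) = 38.3333…

38.33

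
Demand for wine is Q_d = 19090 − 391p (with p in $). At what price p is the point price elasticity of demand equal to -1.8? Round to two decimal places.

31.39

Ed = −391p/(19090 − 391p). Set this equal to -1.8:
391p = 1.8·(19090 − 391p) ⇒ 391p(1 + 1.8) = 1.8·19090
p = 1.8·19090 / (391·2.8) = 31.3865…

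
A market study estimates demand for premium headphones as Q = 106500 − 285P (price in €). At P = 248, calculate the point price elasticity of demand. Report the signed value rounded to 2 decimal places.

-1.97

dQ/dP = −285. At P = 248, Q = 106500 − 285(248) = 35820.
Ed = (dQ/dP)·(P/Q) = −285 × (248/35820) = -1.9731…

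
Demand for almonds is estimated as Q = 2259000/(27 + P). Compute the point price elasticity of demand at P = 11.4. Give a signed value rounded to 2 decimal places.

-0.30

dQ/dP = −2259000/(27 + P)² = -1531.98. At P = 11.4, Q = 58828.1.
Ed = (dQ/dP)·(P/Q) = (-1531.98) × (11.4/58828.1) = -0.2968…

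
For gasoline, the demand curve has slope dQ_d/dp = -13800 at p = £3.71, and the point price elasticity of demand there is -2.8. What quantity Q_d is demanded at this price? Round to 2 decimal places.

18285.00

Ed = (dQ_d/dp)·(p/Q_d) ⇒ Q_d = (dQ_d/dp)·p/Ed = (-13800)·3.71/(-2.8) = 18285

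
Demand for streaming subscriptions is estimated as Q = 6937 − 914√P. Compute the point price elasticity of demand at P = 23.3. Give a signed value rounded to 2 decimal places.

-0.87

dQ/dP = −914/(2√P) = -94.6756. At P = 23.3, Q = 2525.12.
Ed = (dQ/dP)·(P/Q) = (-94.6756) × (23.3/2525.12) = -0.8736…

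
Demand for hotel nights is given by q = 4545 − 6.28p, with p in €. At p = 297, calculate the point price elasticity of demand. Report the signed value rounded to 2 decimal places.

dq/dp = −6.28. At p = 297, q = 4545 − 6.28(297) = 2679.84.
Ed = (dq/dp)·(p/q) = −6.28 × (297/2679.84) = -0.6959…

-0.70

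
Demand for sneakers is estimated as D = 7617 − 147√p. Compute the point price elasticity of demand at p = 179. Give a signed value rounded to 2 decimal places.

-0.17

dD/dp = −147/(2√p) = -5.49365. At p = 179, D = 5650.27.
Ed = (dD/dp)·(p/D) = (-5.49365) × (179/5650.27) = -0.1740…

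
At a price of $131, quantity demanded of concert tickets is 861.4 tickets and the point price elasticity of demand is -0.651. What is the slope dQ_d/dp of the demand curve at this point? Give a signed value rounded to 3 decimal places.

Ed = (dQ_d/dp)·(p/Q_d) ⇒ dQ_d/dp = Ed·Q_d/p = (-0.651)·861.4/131 = -4.28069…

-4.281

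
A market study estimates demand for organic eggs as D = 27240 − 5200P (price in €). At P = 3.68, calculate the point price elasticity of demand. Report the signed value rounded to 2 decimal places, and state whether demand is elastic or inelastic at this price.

dD/dP = −5200. At P = 3.68, D = 27240 − 5200(3.68) = 8104.
Ed = (dD/dP)·(P/D) = −5200 × (3.68/8104) = -2.3613…
|Ed| = 2.36 > 1, so demand is elastic.

-2.36; elastic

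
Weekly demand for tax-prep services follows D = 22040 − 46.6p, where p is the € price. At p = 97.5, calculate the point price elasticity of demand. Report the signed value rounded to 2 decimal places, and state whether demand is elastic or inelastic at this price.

-0.26; inelastic

dD/dp = −46.6. At p = 97.5, D = 22040 − 46.6(97.5) = 17496.5.
Ed = (dD/dp)·(p/D) = −46.6 × (97.5/17496.5) = -0.2596…
|Ed| = 0.26 < 1, so demand is inelastic.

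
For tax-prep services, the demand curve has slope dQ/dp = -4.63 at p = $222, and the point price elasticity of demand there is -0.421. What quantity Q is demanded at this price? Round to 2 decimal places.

Ed = (dQ/dp)·(p/Q) ⇒ Q = (dQ/dp)·p/Ed = (-4.63)·222/(-0.421) = 2441.4726…

2441.47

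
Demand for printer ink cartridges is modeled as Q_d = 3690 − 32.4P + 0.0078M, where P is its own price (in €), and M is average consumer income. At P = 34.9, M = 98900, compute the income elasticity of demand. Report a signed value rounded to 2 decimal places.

At the given values, Q_d = 3690 − 32.4(34.9) + 0.0078(98900) = 3330.66.
∂Q_d/∂M = 0.0078.
E = (0.0078) × (98900/3330.66) = 0.2316…

0.23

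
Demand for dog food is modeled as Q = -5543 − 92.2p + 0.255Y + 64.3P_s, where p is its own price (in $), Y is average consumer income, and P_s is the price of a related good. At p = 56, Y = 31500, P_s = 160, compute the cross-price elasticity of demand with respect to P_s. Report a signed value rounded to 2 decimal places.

At the given values, Q = -5543 − 92.2(56) + 0.255(31500) + 64.3(160) = 7614.3.
∂Q/∂P_s = 64.3.
E = (64.3) × (160/7614.3) = 1.3511…

1.35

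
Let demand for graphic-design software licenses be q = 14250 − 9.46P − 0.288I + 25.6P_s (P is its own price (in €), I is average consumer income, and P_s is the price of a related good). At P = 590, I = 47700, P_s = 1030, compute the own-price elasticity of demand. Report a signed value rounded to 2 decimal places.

-0.26

At the given values, q = 14250 − 9.46(590) − 0.288(47700) + 25.6(1030) = 21299.
∂q/∂P = −9.46.
E = (-9.46) × (590/21299) = -0.2620…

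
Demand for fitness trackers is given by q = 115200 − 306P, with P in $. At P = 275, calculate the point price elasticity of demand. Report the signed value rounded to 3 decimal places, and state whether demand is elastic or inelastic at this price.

dq/dP = −306. At P = 275, q = 115200 − 306(275) = 31050.
Ed = (dq/dP)·(P/q) = −306 × (275/31050) = -2.71014…
|Ed| = 2.710 > 1, so demand is elastic.

-2.710; elastic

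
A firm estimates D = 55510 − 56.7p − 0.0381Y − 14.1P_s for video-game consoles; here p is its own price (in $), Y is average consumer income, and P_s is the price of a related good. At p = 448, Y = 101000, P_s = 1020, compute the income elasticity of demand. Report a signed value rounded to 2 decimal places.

-0.32

At the given values, D = 55510 − 56.7(448) − 0.0381(101000) − 14.1(1020) = 11878.3.
∂D/∂Y = -0.0381.
E = (-0.0381) × (101000/11878.3) = -0.3239…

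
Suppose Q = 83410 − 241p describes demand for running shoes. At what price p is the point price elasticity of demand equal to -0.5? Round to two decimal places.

115.37

Ed = −241p/(83410 − 241p). Set this equal to -0.5:
241p = 0.5·(83410 − 241p) ⇒ 241p(1 + 0.5) = 0.5·83410
p = 0.5·83410 / (241·1.5) = 115.3665…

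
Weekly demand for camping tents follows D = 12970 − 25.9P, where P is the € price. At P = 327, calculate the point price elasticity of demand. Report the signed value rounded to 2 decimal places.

-1.88

dD/dP = −25.9. At P = 327, D = 12970 − 25.9(327) = 4500.7.
Ed = (dD/dP)·(P/D) = −25.9 × (327/4500.7) = -1.8817…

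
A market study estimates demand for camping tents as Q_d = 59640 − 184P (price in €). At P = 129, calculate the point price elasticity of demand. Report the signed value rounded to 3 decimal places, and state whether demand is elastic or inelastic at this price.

-0.661; inelastic

dQ_d/dP = −184. At P = 129, Q_d = 59640 − 184(129) = 35904.
Ed = (dQ_d/dP)·(P/Q_d) = −184 × (129/35904) = -0.66109…
|Ed| = 0.661 < 1, so demand is inelastic.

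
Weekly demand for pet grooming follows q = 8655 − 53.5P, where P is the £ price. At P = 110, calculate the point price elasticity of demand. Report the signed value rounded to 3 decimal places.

dq/dP = −53.5. At P = 110, q = 8655 − 53.5(110) = 2770.
Ed = (dq/dP)·(P/q) = −53.5 × (110/2770) = -2.12454…

-2.125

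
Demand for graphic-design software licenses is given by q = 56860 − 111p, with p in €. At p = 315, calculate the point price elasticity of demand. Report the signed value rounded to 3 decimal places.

dq/dp = −111. At p = 315, q = 56860 − 111(315) = 21895.
Ed = (dq/dp)·(p/q) = −111 × (315/21895) = -1.59693…

-1.597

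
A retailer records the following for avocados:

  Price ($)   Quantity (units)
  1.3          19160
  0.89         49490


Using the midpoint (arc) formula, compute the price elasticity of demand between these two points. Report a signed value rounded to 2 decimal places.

%ΔQ = (49490 − 19160) / [(19160 + 49490)/2] = 30330/34325 = 0.883612…
%ΔP = (0.89 − 1.3) / [(1.3 + 0.89)/2] = -0.41/1.095 = -0.374429…
Arc Ed = %ΔQ / %ΔP = (30330/34325) / (-0.41/1.095) = -2.3598…

-2.36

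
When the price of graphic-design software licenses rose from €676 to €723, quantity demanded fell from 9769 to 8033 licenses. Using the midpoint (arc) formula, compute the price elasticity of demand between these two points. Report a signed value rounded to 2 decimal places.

%ΔQ = (8033 − 9769) / [(9769 + 8033)/2] = -1736/8901 = -0.195034…
%ΔP = (723 − 676) / [(676 + 723)/2] = 47/699.5 = 0.067190…
Arc Ed = %ΔQ / %ΔP = (-1736/8901) / (47/699.5) = -2.9026…

-2.90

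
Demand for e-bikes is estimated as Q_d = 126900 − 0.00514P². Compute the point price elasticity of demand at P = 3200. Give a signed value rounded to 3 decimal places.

-1.417

dQ_d/dP = −2·0.00514·P = -32.896. At P = 3200, Q_d = 74266.4.
Ed = (dQ_d/dP)·(P/Q_d) = (-32.896) × (3200/74266.4) = -1.41742…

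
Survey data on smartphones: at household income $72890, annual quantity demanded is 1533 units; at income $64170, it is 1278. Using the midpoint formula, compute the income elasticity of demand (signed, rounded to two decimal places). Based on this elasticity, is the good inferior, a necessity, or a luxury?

%ΔQ = (1278 − 1533)/[( 1533 + 1278)/2] = -255/1405.5 = -0.181430…
%ΔIncome = (64170 − 72890)/[( 72890 + 64170)/2] = -8720/68530 = -0.127243…
E_income = (-255/1405.5) / (-8720/68530) = 1.4258…
E_income > 1 ⇒ normal good, luxury.

1.43; luxury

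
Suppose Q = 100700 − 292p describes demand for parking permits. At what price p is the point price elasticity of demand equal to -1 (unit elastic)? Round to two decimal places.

Ed = −292p/(100700 − 292p). Set this equal to -1:
292p = 1·(100700 − 292p) ⇒ 292p(1 + 1) = 1·100700
p = 1·100700 / (292·2) = 172.4315…

172.43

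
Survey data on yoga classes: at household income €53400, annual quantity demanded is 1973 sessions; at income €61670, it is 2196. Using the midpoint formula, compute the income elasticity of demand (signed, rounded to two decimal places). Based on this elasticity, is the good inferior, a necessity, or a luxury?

%ΔQ = (2196 − 1973)/[( 1973 + 2196)/2] = 223/2084.5 = 0.106980…
%ΔIncome = (61670 − 53400)/[( 53400 + 61670)/2] = 8270/57535 = 0.143738…
E_income = (223/2084.5) / (8270/57535) = 0.7442…
0 < E_income < 1 ⇒ normal good, necessity.

0.74; necessity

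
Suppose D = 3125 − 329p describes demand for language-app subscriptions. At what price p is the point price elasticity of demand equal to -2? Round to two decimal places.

Ed = −329p/(3125 − 329p). Set this equal to -2:
329p = 2·(3125 − 329p) ⇒ 329p(1 + 2) = 2·3125
p = 2·3125 / (329·3) = 6.3323…

6.33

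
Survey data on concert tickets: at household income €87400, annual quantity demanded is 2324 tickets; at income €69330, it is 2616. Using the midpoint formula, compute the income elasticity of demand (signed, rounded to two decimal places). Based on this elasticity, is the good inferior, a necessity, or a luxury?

%ΔQ = (2616 − 2324)/[( 2324 + 2616)/2] = 292/2470 = 0.118218…
%ΔIncome = (69330 − 87400)/[( 87400 + 69330)/2] = -18070/78365 = -0.230587…
E_income = (292/2470) / (-18070/78365) = -0.5126…
E_income < 0 ⇒ inferior good.

-0.51; inferior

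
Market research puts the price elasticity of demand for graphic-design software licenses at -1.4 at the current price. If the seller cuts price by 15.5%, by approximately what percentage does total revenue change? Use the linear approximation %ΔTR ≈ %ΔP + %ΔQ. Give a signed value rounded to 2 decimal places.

%ΔQ ≈ Ed × %ΔP = (-1.4) × (-15.5%) = +21.7000%
%ΔTR ≈ %ΔP + %ΔQ = (-15.5%) + (+21.7000%) = +6.2000%

+6.20%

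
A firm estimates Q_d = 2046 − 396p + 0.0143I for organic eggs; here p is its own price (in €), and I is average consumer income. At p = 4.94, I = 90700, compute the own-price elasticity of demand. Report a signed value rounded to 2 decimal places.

-1.41

At the given values, Q_d = 2046 − 396(4.94) + 0.0143(90700) = 1386.77.
∂Q_d/∂p = −396.
E = (-396) × (4.94/1386.77) = -1.4106…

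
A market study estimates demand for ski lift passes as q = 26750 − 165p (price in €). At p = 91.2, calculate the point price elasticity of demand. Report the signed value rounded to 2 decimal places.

-1.29

dq/dp = −165. At p = 91.2, q = 26750 − 165(91.2) = 11702.
Ed = (dq/dp)·(p/q) = −165 × (91.2/11702) = -1.2859…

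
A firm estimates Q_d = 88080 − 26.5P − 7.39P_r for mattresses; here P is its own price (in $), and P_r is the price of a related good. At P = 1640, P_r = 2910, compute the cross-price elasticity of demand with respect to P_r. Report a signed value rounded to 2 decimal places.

At the given values, Q_d = 88080 − 26.5(1640) − 7.39(2910) = 23115.1.
∂Q_d/∂P_r = -7.39.
E = (-7.39) × (2910/23115.1) = -0.9303…

-0.93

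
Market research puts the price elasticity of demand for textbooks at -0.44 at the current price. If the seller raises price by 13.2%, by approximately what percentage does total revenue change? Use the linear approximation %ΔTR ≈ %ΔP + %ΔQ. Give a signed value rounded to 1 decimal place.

+7.4%

%ΔQ ≈ Ed × %ΔP = (-0.44) × (+13.2%) = -5.8080%
%ΔTR ≈ %ΔP + %ΔQ = (+13.2%) + (-5.8080%) = +7.3920%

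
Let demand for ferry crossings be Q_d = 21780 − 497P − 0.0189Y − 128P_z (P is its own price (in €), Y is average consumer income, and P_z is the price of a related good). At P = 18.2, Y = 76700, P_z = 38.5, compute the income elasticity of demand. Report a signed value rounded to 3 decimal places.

-0.228

At the given values, Q_d = 21780 − 497(18.2) − 0.0189(76700) − 128(38.5) = 6356.97.
∂Q_d/∂Y = -0.0189.
E = (-0.0189) × (76700/6356.97) = -0.22803…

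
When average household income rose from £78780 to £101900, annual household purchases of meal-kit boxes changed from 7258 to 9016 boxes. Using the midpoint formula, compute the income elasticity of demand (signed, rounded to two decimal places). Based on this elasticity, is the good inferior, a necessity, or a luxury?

0.84; necessity

%ΔQ = (9016 − 7258)/[( 7258 + 9016)/2] = 1758/8137 = 0.216050…
%ΔIncome = (101900 − 78780)/[( 78780 + 101900)/2] = 23120/90340 = 0.255922…
E_income = (1758/8137) / (23120/90340) = 0.8442…
0 < E_income < 1 ⇒ normal good, necessity.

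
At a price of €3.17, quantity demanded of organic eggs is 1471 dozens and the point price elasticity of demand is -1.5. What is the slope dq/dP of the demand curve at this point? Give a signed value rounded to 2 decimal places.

-696.06

Ed = (dq/dP)·(P/q) ⇒ dq/dP = Ed·q/P = (-1.5)·1471/3.17 = -696.0567…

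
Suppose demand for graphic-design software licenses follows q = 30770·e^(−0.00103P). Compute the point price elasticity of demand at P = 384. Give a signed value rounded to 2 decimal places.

dq/dP = −0.00103·q = -21.3399. At P = 384, q = 20718.4.
Ed = (dq/dP)·(P/q) = (-21.3399) × (384/20718.4) = -0.3955…

-0.40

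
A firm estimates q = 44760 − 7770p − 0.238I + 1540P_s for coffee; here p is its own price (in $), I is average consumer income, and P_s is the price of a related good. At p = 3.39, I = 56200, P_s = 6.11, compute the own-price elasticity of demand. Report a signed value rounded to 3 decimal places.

At the given values, q = 44760 − 7770(3.39) − 0.238(56200) + 1540(6.11) = 14453.5.
∂q/∂p = −7770.
E = (-7770) × (3.39/14453.5) = -1.82241…

-1.822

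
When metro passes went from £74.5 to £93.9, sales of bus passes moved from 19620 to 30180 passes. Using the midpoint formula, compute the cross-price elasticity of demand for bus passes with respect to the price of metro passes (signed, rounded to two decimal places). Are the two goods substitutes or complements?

%ΔQ_{bus passes} = (30180 − 19620)/avg = 10560/24900 = 0.424096…
%ΔP_{metro passes} = (93.9 − 74.5)/avg = 19.4/84.2 = 0.230403…
E_cross = (10560/24900) / (19.4/84.2) = 1.8406…
E_cross > 0 ⇒ the goods are substitutes.

1.84; substitutes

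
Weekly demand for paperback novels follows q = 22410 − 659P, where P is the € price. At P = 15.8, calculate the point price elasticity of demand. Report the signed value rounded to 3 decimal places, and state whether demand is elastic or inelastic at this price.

-0.868; inelastic

dq/dP = −659. At P = 15.8, q = 22410 − 659(15.8) = 11997.8.
Ed = (dq/dP)·(P/q) = −659 × (15.8/11997.8) = -0.86784…
|Ed| = 0.868 < 1, so demand is inelastic.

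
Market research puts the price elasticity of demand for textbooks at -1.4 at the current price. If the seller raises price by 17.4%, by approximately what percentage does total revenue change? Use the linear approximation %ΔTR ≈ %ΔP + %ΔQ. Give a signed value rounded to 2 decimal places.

-6.96%

%ΔQ ≈ Ed × %ΔP = (-1.4) × (+17.4%) = -24.3600%
%ΔTR ≈ %ΔP + %ΔQ = (+17.4%) + (-24.3600%) = -6.9600%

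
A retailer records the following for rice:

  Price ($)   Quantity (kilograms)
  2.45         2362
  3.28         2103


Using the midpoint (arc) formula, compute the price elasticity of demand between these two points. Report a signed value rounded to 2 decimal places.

-0.40

%ΔQ = (2103 − 2362) / [(2362 + 2103)/2] = -259/2232.5 = -0.116013…
%ΔP = (3.28 − 2.45) / [(2.45 + 3.28)/2] = 0.83/2.865 = 0.289703…
Arc Ed = %ΔQ / %ΔP = (-259/2232.5) / (0.83/2.865) = -0.4004…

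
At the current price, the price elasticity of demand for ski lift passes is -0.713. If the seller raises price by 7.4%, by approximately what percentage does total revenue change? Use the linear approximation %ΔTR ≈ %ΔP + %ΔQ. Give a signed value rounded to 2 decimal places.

+2.12%

%ΔQ ≈ Ed × %ΔP = (-0.713) × (+7.4%) = -5.2762%
%ΔTR ≈ %ΔP + %ΔQ = (+7.4%) + (-5.2762%) = +2.1238%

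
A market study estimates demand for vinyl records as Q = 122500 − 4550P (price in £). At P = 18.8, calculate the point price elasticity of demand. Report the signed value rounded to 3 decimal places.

-2.314

dQ/dP = −4550. At P = 18.8, Q = 122500 − 4550(18.8) = 36960.
Ed = (dQ/dP)·(P/Q) = −4550 × (18.8/36960) = -2.31439…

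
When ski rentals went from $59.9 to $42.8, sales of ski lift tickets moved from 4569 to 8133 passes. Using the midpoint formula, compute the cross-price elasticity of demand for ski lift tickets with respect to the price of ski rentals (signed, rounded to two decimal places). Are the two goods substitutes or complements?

%ΔQ_{ski lift tickets} = (8133 − 4569)/avg = 3564/6351 = 0.561171…
%ΔP_{ski rentals} = (42.8 − 59.9)/avg = -17.1/51.35 = -0.333008…
E_cross = (3564/6351) / (-17.1/51.35) = -1.6851…
E_cross < 0 ⇒ the goods are complements.

-1.69; complements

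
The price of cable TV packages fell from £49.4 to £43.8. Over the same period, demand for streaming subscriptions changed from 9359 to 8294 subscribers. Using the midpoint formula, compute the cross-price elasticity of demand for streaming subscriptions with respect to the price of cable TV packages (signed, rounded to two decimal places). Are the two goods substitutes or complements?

1.00; substitutes

%ΔQ_{streaming subscriptions} = (8294 − 9359)/avg = -1065/8826.5 = -0.120659…
%ΔP_{cable TV packages} = (43.8 − 49.4)/avg = -5.6/46.6 = -0.120171…
E_cross = (-1065/8826.5) / (-5.6/46.6) = 1.0040…
E_cross > 0 ⇒ the goods are substitutes.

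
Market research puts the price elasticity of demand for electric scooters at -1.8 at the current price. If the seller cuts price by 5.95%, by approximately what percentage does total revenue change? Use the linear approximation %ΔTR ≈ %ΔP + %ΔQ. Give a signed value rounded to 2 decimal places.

+4.76%

%ΔQ ≈ Ed × %ΔP = (-1.8) × (-5.95%) = +10.7100%
%ΔTR ≈ %ΔP + %ΔQ = (-5.95%) + (+10.7100%) = +4.7600%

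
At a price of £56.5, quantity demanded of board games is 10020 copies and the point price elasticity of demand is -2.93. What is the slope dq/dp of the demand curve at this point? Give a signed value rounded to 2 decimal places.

Ed = (dq/dp)·(p/q) ⇒ dq/dp = Ed·q/p = (-2.93)·10020/56.5 = -519.6212…

-519.62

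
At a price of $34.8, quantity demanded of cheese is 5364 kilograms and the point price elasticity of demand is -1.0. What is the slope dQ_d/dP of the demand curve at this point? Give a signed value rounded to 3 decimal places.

-154.138

Ed = (dQ_d/dP)·(P/Q_d) ⇒ dQ_d/dP = Ed·Q_d/P = (-1.0)·5364/34.8 = -154.13793…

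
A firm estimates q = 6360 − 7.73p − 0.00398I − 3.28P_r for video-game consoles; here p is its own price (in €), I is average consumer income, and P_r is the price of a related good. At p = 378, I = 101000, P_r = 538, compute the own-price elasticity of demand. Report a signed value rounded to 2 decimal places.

At the given values, q = 6360 − 7.73(378) − 0.00398(101000) − 3.28(538) = 1271.44.
∂q/∂p = −7.73.
E = (-7.73) × (378/1271.44) = -2.2981…

-2.30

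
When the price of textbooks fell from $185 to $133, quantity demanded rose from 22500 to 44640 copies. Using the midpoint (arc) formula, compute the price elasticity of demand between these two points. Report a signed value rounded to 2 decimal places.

-2.02

%ΔQ = (44640 − 22500) / [(22500 + 44640)/2] = 22140/33570 = 0.659517…
%ΔP = (133 − 185) / [(185 + 133)/2] = -52/159 = -0.327044…
Arc Ed = %ΔQ / %ΔP = (22140/33570) / (-52/159) = -2.0166…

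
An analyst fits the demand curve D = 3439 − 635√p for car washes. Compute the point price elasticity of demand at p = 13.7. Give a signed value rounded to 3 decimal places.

-1.079

dD/dp = −635/(2√p) = -85.7795. At p = 13.7, D = 1088.64.
Ed = (dD/dp)·(p/D) = (-85.7795) × (13.7/1088.64) = -1.07949…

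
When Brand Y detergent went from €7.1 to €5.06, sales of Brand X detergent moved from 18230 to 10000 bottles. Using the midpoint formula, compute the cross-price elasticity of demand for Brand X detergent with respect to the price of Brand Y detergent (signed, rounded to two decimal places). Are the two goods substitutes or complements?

1.74; substitutes

%ΔQ_{Brand X detergent} = (10000 − 18230)/avg = -8230/14115 = -0.583067…
%ΔP_{Brand Y detergent} = (5.06 − 7.1)/avg = -2.04/6.08 = -0.335526…
E_cross = (-8230/14115) / (-2.04/6.08) = 1.7377…
E_cross > 0 ⇒ the goods are substitutes.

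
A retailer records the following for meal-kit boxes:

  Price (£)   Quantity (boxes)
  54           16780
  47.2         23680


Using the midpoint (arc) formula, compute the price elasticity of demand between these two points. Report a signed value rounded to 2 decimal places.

-2.54

%ΔQ = (23680 − 16780) / [(16780 + 23680)/2] = 6900/20230 = 0.341077…
%ΔP = (47.2 − 54) / [(54 + 47.2)/2] = -6.8/50.6 = -0.134387…
Arc Ed = %ΔQ / %ΔP = (6900/20230) / (-6.8/50.6) = -2.5380…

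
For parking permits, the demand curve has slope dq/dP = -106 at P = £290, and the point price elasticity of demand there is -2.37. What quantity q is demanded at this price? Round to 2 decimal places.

Ed = (dq/dP)·(P/q) ⇒ q = (dq/dP)·P/Ed = (-106)·290/(-2.37) = 12970.4641…

12970.46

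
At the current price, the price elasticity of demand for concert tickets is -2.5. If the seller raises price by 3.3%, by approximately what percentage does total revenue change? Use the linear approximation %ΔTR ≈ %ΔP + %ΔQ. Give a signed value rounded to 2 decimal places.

%ΔQ ≈ Ed × %ΔP = (-2.5) × (+3.3%) = -8.2500%
%ΔTR ≈ %ΔP + %ΔQ = (+3.3%) + (-8.2500%) = -4.9500%

-4.95%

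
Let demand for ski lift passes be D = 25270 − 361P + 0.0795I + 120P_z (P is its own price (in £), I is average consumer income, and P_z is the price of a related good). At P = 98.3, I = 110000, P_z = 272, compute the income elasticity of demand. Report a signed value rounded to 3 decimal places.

0.281

At the given values, D = 25270 − 361(98.3) + 0.0795(110000) + 120(272) = 31168.7.
∂D/∂I = 0.0795.
E = (0.0795) × (110000/31168.7) = 0.28056…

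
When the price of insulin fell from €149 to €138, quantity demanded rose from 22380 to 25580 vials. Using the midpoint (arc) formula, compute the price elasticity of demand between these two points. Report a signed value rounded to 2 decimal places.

-1.74

%ΔQ = (25580 − 22380) / [(22380 + 25580)/2] = 3200/23980 = 0.133444…
%ΔP = (138 − 149) / [(149 + 138)/2] = -11/143.5 = -0.076655…
Arc Ed = %ΔQ / %ΔP = (3200/23980) / (-11/143.5) = -1.7408…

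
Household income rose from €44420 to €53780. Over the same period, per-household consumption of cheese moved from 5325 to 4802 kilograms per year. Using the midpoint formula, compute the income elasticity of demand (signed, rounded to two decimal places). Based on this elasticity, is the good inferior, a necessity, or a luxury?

-0.54; inferior

%ΔQ = (4802 − 5325)/[( 5325 + 4802)/2] = -523/5063.5 = -0.103288…
%ΔIncome = (53780 − 44420)/[( 44420 + 53780)/2] = 9360/49100 = 0.190631…
E_income = (-523/5063.5) / (9360/49100) = -0.5418…
E_income < 0 ⇒ inferior good.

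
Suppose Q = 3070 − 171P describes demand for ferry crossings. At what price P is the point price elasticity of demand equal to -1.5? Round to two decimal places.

10.77

Ed = −171P/(3070 − 171P). Set this equal to -1.5:
171P = 1.5·(3070 − 171P) ⇒ 171P(1 + 1.5) = 1.5·3070
P = 1.5·3070 / (171·2.5) = 10.7719…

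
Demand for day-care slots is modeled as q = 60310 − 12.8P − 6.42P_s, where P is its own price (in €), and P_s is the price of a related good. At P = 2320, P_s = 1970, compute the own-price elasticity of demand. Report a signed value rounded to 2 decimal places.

-1.65

At the given values, q = 60310 − 12.8(2320) − 6.42(1970) = 17966.6.
∂q/∂P = −12.8.
E = (-12.8) × (2320/17966.6) = -1.6528…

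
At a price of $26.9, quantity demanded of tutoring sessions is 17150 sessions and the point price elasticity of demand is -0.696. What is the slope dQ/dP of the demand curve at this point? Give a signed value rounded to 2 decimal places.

-443.73

Ed = (dQ/dP)·(P/Q) ⇒ dQ/dP = Ed·Q/P = (-0.696)·17150/26.9 = -443.7323…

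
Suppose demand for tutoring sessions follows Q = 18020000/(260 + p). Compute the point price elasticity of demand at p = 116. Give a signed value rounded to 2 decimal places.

dQ/dp = −18020000/(260 + p)² = -127.462. At p = 116, Q = 47925.5.
Ed = (dQ/dp)·(p/Q) = (-127.462) × (116/47925.5) = -0.3085…

-0.31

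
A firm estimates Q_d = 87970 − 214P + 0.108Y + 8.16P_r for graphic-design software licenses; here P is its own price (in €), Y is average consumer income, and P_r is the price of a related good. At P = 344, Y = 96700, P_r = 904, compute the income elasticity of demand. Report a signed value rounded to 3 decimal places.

At the given values, Q_d = 87970 − 214(344) + 0.108(96700) + 8.16(904) = 32174.24.
∂Q_d/∂Y = 0.108.
E = (0.108) × (96700/32174.24) = 0.32459…

0.325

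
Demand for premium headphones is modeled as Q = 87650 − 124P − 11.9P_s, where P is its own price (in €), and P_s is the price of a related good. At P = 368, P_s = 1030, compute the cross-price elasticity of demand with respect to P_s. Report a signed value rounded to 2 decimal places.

At the given values, Q = 87650 − 124(368) − 11.9(1030) = 29761.
∂Q/∂P_s = -11.9.
E = (-11.9) × (1030/29761) = -0.4118…

-0.41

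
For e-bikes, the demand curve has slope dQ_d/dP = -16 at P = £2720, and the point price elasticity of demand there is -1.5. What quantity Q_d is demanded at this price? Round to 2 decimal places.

Ed = (dQ_d/dP)·(P/Q_d) ⇒ Q_d = (dQ_d/dP)·P/Ed = (-16)·2720/(-1.5) = 29013.3333…

29013.33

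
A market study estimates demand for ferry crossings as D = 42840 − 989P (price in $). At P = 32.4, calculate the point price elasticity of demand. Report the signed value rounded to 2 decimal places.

dD/dP = −989. At P = 32.4, D = 42840 − 989(32.4) = 10796.4.
Ed = (dD/dP)·(P/D) = −989 × (32.4/10796.4) = -2.9679…

-2.97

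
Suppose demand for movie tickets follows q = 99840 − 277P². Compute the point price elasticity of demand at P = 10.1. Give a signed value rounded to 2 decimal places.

dq/dP = −2·277·P = -5595.4. At P = 10.1, q = 71583.23.
Ed = (dq/dP)·(P/q) = (-5595.4) × (10.1/71583.23) = -0.7894…

-0.79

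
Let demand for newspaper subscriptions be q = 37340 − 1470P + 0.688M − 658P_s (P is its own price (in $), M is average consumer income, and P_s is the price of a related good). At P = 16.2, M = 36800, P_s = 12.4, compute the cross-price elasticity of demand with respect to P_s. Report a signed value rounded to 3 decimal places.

-0.266

At the given values, q = 37340 − 1470(16.2) + 0.688(36800) − 658(12.4) = 30685.2.
∂q/∂P_s = -658.
E = (-658) × (12.4/30685.2) = -0.26590…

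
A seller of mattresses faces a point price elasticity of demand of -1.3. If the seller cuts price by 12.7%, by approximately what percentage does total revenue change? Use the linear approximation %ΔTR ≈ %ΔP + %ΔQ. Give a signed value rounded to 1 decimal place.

+3.8%

%ΔQ ≈ Ed × %ΔP = (-1.3) × (-12.7%) = +16.5100%
%ΔTR ≈ %ΔP + %ΔQ = (-12.7%) + (+16.5100%) = +3.8100%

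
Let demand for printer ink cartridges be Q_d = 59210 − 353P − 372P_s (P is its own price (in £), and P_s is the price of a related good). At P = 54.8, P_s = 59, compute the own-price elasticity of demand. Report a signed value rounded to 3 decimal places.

At the given values, Q_d = 59210 − 353(54.8) − 372(59) = 17917.6.
∂Q_d/∂P = −353.
E = (-353) × (54.8/17917.6) = -1.07963…

-1.080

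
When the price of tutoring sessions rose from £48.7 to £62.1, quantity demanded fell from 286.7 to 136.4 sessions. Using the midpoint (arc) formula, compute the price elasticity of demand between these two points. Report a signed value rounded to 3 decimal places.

%ΔQ = (136.4 − 286.7) / [(286.7 + 136.4)/2] = -150.3/211.55 = -0.710470…
%ΔP = (62.1 − 48.7) / [(48.7 + 62.1)/2] = 13.4/55.4 = 0.241877…
Arc Ed = %ΔQ / %ΔP = (-150.3/211.55) / (13.4/55.4) = -2.93731…

-2.937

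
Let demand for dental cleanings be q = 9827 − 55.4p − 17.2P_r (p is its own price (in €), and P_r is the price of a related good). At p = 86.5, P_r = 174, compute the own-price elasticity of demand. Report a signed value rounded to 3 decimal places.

-2.347

At the given values, q = 9827 − 55.4(86.5) − 17.2(174) = 2042.1.
∂q/∂p = −55.4.
E = (-55.4) × (86.5/2042.1) = -2.34665…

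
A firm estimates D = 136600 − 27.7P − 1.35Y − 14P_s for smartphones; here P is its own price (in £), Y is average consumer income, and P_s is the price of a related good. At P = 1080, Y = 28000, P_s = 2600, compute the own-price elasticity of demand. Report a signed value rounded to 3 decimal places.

-0.921

At the given values, D = 136600 − 27.7(1080) − 1.35(28000) − 14(2600) = 32484.
∂D/∂P = −27.7.
E = (-27.7) × (1080/32484) = -0.92094…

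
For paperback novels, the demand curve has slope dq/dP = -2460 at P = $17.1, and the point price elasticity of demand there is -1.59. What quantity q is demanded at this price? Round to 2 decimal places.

Ed = (dq/dP)·(P/q) ⇒ q = (dq/dP)·P/Ed = (-2460)·17.1/(-1.59) = 26456.6037…

26456.60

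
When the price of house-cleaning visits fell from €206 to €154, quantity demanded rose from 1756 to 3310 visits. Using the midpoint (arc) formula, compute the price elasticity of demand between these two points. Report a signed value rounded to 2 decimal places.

%ΔQ = (3310 − 1756) / [(1756 + 3310)/2] = 1554/2533 = 0.613501…
%ΔP = (154 − 206) / [(206 + 154)/2] = -52/180 = -0.288888…
Arc Ed = %ΔQ / %ΔP = (1554/2533) / (-52/180) = -2.1236…

-2.12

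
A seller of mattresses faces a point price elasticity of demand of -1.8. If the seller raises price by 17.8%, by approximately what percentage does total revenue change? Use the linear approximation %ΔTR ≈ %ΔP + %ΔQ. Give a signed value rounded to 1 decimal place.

-14.2%

%ΔQ ≈ Ed × %ΔP = (-1.8) × (+17.8%) = -32.0400%
%ΔTR ≈ %ΔP + %ΔQ = (+17.8%) + (-32.0400%) = -14.2400%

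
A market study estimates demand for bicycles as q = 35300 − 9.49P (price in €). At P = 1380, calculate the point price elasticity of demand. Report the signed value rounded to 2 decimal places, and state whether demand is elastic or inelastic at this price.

-0.59; inelastic

dq/dP = −9.49. At P = 1380, q = 35300 − 9.49(1380) = 22203.8.
Ed = (dq/dP)·(P/q) = −9.49 × (1380/22203.8) = -0.5898…
|Ed| = 0.59 < 1, so demand is inelastic.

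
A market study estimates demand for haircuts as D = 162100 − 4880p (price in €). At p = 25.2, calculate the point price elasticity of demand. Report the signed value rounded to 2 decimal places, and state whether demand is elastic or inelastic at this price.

-3.14; elastic

dD/dp = −4880. At p = 25.2, D = 162100 − 4880(25.2) = 39124.
Ed = (dD/dp)·(p/D) = −4880 × (25.2/39124) = -3.1432…
|Ed| = 3.14 > 1, so demand is elastic.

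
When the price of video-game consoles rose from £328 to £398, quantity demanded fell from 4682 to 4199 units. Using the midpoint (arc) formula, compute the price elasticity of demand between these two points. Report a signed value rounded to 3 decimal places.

-0.564

%ΔQ = (4199 − 4682) / [(4682 + 4199)/2] = -483/4440.5 = -0.108771…
%ΔP = (398 − 328) / [(328 + 398)/2] = 70/363 = 0.192837…
Arc Ed = %ΔQ / %ΔP = (-483/4440.5) / (70/363) = -0.56405…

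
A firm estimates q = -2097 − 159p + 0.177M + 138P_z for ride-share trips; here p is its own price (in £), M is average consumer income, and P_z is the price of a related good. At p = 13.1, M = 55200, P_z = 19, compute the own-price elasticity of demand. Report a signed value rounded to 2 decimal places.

-0.25

At the given values, q = -2097 − 159(13.1) + 0.177(55200) + 138(19) = 8212.5.
∂q/∂p = −159.
E = (-159) × (13.1/8212.5) = -0.2536…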